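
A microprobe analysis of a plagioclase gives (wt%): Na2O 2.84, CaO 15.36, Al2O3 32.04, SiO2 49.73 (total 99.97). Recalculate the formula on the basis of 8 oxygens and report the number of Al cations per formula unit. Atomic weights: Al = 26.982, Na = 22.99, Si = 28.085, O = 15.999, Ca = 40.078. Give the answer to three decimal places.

Na2O (M=61.979): mol = 0.04582; Na = 0.09164, O = 0.04582.
CaO (M=56.077): mol = 0.27391; Ca = 0.27391, O = 0.27391.
Al2O3 (M=101.961): mol = 0.31424; Al = 0.62848, O = 0.94272.
SiO2 (M=60.083): mol = 0.82769; Si = 0.82769, O = 1.65538.
ΣO = 2.91783; factor = 8/ΣO = 2.74176.
Al apfu = 0.62848 × 2.74176 = 1.723.

1.723 Al apfu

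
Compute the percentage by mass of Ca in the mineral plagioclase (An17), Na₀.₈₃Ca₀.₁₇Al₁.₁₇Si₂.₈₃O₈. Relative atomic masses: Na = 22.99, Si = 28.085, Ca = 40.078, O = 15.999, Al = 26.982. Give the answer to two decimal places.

2.57 weight percent

M(Na₀.₈₃Ca₀.₁₇Al₁.₁₇Si₂.₈₃O₈) = 264.936 g/mol.
Ca contributes 0.17 × 40.078 = 6.813 g per mole.
6.813/264.936 = 0.0257 → 2.57%.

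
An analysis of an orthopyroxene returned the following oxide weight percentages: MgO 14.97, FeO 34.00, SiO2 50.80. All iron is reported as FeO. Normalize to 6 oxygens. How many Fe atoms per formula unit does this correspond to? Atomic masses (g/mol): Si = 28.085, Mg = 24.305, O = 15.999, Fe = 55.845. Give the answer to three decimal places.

1.120 Fe apfu

14.97 wt% MgO ÷ 40.304 g/mol = 0.37143 mol, giving 0.37143 Mg and 0.37143 O.
34.00 wt% FeO ÷ 71.844 g/mol = 0.47325 mol, giving 0.47325 Fe and 0.47325 O.
50.80 wt% SiO2 ÷ 60.083 g/mol = 0.84550 mol, giving 0.84550 Si and 1.69100 O.
Oxygen sums to 2.53568; scaling by 6/2.53568 = 2.36623 puts the formula on 6 O.
Fe: 0.47325 × 2.36623 = 1.120 atoms per formula unit.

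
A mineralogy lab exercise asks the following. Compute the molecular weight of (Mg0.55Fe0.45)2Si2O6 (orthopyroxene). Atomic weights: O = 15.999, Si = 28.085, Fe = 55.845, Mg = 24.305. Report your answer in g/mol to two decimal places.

The formula mass is the sum 1.10*24.305 + 0.90*55.845 + 2*28.085 + 6*15.999.

229.16 g/mol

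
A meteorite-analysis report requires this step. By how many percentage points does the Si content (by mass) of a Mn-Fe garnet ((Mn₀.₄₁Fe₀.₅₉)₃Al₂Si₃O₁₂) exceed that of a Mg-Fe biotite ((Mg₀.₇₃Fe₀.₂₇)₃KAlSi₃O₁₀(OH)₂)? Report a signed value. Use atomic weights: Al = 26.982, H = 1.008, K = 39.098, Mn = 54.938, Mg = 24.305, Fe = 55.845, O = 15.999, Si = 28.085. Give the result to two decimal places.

Si in (Mn₀.₄₁Fe₀.₅₉)₃Al₂Si₃O₁₂: molar mass 496.626 g/mol; 3×28.085 = 84.255 g → 16.97 wt%.
Si in (Mg₀.₇₃Fe₀.₂₇)₃KAlSi₃O₁₀(OH)₂: molar mass 442.801 g/mol; 3×28.085 = 84.255 g → 19.03 wt%.
Difference = 16.97 − 19.03 = -2.06 percentage points.

-2.06 percentage points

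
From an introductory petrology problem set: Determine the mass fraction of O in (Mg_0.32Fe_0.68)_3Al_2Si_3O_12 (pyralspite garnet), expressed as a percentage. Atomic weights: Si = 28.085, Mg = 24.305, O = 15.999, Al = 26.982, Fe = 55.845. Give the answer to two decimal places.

Molar mass of (Mg_0.32Fe_0.68)_3Al_2Si_3O_12: 0.96×24.305 + 2.04×55.845 + 2×26.982 + 3×28.085 + 12×15.999 = 467.464 g/mol.
Mass of O per formula unit: 12 × 15.999 = 191.988 g.
Weight fraction O = 191.988 / 467.464 = 0.4107.

41.07 wt%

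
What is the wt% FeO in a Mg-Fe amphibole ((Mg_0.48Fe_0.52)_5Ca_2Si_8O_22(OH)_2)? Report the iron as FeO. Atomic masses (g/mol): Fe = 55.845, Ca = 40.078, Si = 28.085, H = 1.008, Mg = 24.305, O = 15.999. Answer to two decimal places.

Molar mass of (Mg_0.48Fe_0.52)_5Ca_2Si_8O_22(OH)_2 = 2.40×24.305 + 2.60×55.845 + 2×40.078 + 8×28.085 + 24×15.999 + 2×1.008 = 894.357 g/mol.
Each formula unit contains 2.60 Fe, equivalent to 2.60/1 = 2.6000 mol FeO.
M(FeO) = 1×55.845 + 1×15.999 = 71.844 g/mol.
Mass of FeO per formula unit = 2.6000 × 71.844 = 186.794 g.
FeO wt% = 186.794 / 894.357 × 100 = 20.89%.

20.89 wt%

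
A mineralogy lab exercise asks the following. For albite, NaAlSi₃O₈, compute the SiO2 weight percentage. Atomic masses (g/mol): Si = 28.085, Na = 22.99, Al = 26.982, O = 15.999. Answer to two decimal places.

68.74 wt%

Molar mass of NaAlSi₃O₈ = 1×22.99 + 1×26.982 + 3×28.085 + 8×15.999 = 262.219 g/mol.
Each formula unit contains 3 Si, equivalent to 3/1 = 3.0000 mol SiO2.
M(SiO2) = 1×28.085 + 2×15.999 = 60.083 g/mol.
Mass of SiO2 per formula unit = 3.0000 × 60.083 = 180.249 g.
SiO2 wt% = 180.249 / 262.219 × 100 = 68.74%.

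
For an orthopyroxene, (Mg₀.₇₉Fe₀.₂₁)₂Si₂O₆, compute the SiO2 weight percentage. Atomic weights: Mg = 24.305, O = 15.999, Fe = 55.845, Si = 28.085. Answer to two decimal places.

56.15 wt%

Formula mass = 214.021 g/mol.
2 Si → 2.0000 mol SiO2 per formula unit; M(SiO2) = 60.083, so SiO2 mass = 120.166 g.
120.166/214.021 × 100 = 56.15 wt%.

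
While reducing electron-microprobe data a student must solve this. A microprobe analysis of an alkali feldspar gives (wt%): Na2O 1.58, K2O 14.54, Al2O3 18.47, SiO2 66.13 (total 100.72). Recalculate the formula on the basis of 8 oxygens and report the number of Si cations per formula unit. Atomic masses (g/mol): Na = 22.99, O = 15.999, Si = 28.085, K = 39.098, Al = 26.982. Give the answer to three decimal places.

1.58 wt% Na2O ÷ 61.979 g/mol = 0.02549 mol, giving 0.05098 Na and 0.02549 O.
14.54 wt% K2O ÷ 94.195 g/mol = 0.15436 mol, giving 0.30872 K and 0.15436 O.
18.47 wt% Al2O3 ÷ 101.961 g/mol = 0.18115 mol, giving 0.36230 Al and 0.54345 O.
66.13 wt% SiO2 ÷ 60.083 g/mol = 1.10064 mol, giving 1.10064 Si and 2.20128 O.
Oxygen sums to 2.92458; scaling by 8/2.92458 = 2.73544 puts the formula on 8 O.
Si: 1.10064 × 2.73544 = 3.011 atoms per formula unit.

3.011 Si apfu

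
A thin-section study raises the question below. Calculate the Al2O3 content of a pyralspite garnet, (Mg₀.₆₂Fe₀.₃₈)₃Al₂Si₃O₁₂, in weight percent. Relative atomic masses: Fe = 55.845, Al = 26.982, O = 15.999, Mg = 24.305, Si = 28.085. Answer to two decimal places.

23.22 wt%

M((Mg₀.₆₂Fe₀.₃₈)₃Al₂Si₃O₁₂) = 439.078 g/mol; M(Al2O3) = 101.961 g/mol.
Moles Al2O3 per formula unit = 2 Al ÷ 2 = 1.0000.
Al2O3 fraction = (1.0000 × 101.961) / 439.078 = 101.961/439.078 = 0.2322.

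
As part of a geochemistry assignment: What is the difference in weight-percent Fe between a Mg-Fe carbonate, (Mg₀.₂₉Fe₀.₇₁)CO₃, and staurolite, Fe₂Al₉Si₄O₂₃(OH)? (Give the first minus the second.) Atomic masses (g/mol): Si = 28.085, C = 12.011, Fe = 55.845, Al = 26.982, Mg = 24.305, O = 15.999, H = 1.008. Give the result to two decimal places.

24.05 percentage points

First mineral: 39.650 g Fe in 106.706 g formula = 37.16 wt% Fe.
Second mineral: 111.690 g Fe in 851.852 g formula = 13.11 wt% Fe.
37.16% − 13.11% gives a difference of 24.05 percentage points.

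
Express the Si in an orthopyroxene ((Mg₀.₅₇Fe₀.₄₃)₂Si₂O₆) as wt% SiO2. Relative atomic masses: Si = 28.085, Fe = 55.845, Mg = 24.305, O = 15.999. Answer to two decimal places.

52.73 wt%

Formula mass = 227.898 g/mol.
2 Si → 2.0000 mol SiO2 per formula unit; M(SiO2) = 60.083, so SiO2 mass = 120.166 g.
120.166/227.898 × 100 = 52.73 wt%.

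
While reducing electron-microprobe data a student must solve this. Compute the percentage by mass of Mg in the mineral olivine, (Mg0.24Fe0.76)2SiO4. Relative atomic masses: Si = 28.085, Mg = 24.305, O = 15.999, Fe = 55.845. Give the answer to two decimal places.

M((Mg0.24Fe0.76)2SiO4) = 188.632 g/mol.
Mg contributes 0.48 × 24.305 = 11.666 g per mole.
11.666/188.632 = 0.0618 → 6.18%.

6.18 mass %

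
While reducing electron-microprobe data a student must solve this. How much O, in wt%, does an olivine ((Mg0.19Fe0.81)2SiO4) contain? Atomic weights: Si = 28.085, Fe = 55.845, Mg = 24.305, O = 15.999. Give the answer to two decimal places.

33.37 wt%

M((Mg0.19Fe0.81)2SiO4) = 191.786 g/mol.
O contributes 4 × 15.999 = 63.996 g per mole.
63.996/191.786 = 0.3337 → 33.37%.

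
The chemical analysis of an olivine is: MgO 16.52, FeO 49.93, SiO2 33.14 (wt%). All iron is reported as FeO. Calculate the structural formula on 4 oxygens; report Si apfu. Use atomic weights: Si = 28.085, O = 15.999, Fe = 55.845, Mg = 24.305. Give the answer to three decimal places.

MgO (M=40.304): mol = 0.40988; Mg = 0.40988, O = 0.40988.
FeO (M=71.844): mol = 0.69498; Fe = 0.69498, O = 0.69498.
SiO2 (M=60.083): mol = 0.55157; Si = 0.55157, O = 1.10314.
ΣO = 2.20800; factor = 4/ΣO = 1.81159.
Si apfu = 0.55157 × 1.81159 = 0.999.

0.999 Si apfu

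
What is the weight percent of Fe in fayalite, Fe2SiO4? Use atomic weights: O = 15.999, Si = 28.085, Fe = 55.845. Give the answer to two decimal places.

54.81 weight percent

Molar mass of Fe2SiO4: 2×55.845 + 1×28.085 + 4×15.999 = 203.771 g/mol.
Mass of Fe per formula unit: 2 × 55.845 = 111.690 g.
Weight fraction Fe = 111.690 / 203.771 = 0.5481.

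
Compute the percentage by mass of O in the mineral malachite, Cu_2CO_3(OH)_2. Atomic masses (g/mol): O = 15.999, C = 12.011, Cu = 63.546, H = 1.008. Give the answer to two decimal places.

M(Cu_2CO_3(OH)_2) = 221.114 g/mol.
O contributes 5 × 15.999 = 79.995 g per mole.
79.995/221.114 = 0.3618 → 36.18%.

36.18 weight percent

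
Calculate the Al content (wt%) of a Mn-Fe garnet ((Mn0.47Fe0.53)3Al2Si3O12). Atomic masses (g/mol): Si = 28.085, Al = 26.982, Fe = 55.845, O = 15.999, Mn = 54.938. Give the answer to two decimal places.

10.87 wt%

Molar mass of (Mn0.47Fe0.53)3Al2Si3O12: 1.41*54.938 + 1.59*55.845 + 2*26.982 + 3*28.085 + 12*15.999 = 496.463 g/mol.
Mass of Al per formula unit: 2 × 26.982 = 53.964 g.
Weight fraction Al = 53.964 / 496.463 = 0.1087.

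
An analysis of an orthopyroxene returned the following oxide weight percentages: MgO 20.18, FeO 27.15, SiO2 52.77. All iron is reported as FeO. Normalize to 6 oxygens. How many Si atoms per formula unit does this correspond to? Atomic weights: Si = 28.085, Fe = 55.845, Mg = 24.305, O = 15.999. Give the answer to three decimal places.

MgO (M=40.304): mol = 0.50069; Mg = 0.50069, O = 0.50069.
FeO (M=71.844): mol = 0.37790; Fe = 0.37790, O = 0.37790.
SiO2 (M=60.083): mol = 0.87829; Si = 0.87829, O = 1.75658.
ΣO = 2.63517; factor = 6/ΣO = 2.27689.
Si apfu = 0.87829 × 2.27689 = 2.000.

2.000 Si apfu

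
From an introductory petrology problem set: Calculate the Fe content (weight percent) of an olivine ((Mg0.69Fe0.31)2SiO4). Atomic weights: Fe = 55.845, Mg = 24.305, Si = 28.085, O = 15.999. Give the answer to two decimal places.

Formula mass = 1.38*24.305 + 0.62*55.845 + 1*28.085 + 4*15.999 = 160.246 g/mol, of which 34.624 g is Fe.
So Fe makes up 34.624/160.246 = 0.2161 of the mass, i.e. 21.61%.

21.61 weight percent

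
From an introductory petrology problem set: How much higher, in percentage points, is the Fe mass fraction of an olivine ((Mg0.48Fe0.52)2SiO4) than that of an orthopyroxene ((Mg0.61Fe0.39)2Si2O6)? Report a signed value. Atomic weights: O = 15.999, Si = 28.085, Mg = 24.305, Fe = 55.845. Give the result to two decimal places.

14.15 percentage points

Fe in (Mg0.48Fe0.52)2SiO4: molar mass 173.493 g/mol; 1.04×55.845 = 58.079 g → 33.48 wt%.
Fe in (Mg0.61Fe0.39)2Si2O6: molar mass 225.375 g/mol; 0.78×55.845 = 43.559 g → 19.33 wt%.
Difference = 33.48 − 19.33 = 14.15 percentage points.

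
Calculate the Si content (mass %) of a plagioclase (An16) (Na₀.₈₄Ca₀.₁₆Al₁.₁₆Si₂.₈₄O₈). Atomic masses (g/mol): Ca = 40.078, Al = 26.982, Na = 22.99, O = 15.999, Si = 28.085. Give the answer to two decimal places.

30.12 mass %

Formula mass = 0.84*22.99 + 0.16*40.078 + 1.16*26.982 + 2.84*28.085 + 8*15.999 = 264.777 g/mol, of which 79.761 g is Si.
So Si makes up 79.761/264.777 = 0.3012 of the mass, i.e. 30.12%.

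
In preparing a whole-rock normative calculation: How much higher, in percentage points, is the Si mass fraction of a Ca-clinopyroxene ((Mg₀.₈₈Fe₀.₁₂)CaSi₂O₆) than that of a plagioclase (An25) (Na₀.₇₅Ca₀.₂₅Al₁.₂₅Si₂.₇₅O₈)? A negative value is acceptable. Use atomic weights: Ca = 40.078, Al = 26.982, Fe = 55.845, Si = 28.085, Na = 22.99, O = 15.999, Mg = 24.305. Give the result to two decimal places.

-3.52 percentage points

M((Mg₀.₈₈Fe₀.₁₂)CaSi₂O₆) = 220.332 g/mol, so wt% Si = 56.170/220.332 × 100 = 25.49%.
M(Na₀.₇₅Ca₀.₂₅Al₁.₂₅Si₂.₇₅O₈) = 266.215 g/mol, so wt% Si = 77.234/266.215 × 100 = 29.01%.
25.49 − 29.01 = -3.52 pp.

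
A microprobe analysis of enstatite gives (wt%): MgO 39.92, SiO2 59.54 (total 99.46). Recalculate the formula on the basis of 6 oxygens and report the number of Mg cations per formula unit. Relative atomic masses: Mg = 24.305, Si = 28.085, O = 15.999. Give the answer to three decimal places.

1.999 Mg apfu

MgO: 39.92/40.304 = 0.99047 mol → 0.99047 mol Mg, 0.99047 mol O.
SiO2: 59.54/60.083 = 0.99096 mol → 0.99096 mol Si, 1.98192 mol O.
Total oxygen = 2.97239 mol. Normalization factor = 6/2.97239 = 2.01858.
Mg per 6 O = 0.99047 × 2.01858 = 1.999.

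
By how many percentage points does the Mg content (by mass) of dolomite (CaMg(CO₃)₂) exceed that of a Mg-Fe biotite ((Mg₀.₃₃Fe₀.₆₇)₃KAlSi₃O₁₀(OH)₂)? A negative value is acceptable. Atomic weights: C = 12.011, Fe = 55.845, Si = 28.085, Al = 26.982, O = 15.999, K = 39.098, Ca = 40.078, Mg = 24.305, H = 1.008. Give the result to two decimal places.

8.17 percentage points

First mineral: 24.305 g Mg in 184.399 g formula = 13.18 wt% Mg.
Second mineral: 24.062 g Mg in 480.649 g formula = 5.01 wt% Mg.
13.18% − 5.01% gives a difference of 8.17 percentage points.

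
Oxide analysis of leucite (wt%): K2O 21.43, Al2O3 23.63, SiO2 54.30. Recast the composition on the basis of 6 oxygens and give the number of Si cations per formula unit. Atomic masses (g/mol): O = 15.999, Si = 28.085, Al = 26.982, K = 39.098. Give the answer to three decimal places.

K2O (M=94.195): mol = 0.22751; K = 0.45502, O = 0.22751.
Al2O3 (M=101.961): mol = 0.23176; Al = 0.46352, O = 0.69528.
SiO2 (M=60.083): mol = 0.90375; Si = 0.90375, O = 1.80750.
ΣO = 2.73029; factor = 6/ΣO = 2.19757.
Si apfu = 0.90375 × 2.19757 = 1.986.

1.986 Si apfu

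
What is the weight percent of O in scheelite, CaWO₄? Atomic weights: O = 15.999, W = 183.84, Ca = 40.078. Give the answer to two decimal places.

M(CaWO₄) = 287.914 g/mol.
O contributes 4 × 15.999 = 63.996 g per mole.
63.996/287.914 = 0.2223 → 22.23%.

22.23 mass %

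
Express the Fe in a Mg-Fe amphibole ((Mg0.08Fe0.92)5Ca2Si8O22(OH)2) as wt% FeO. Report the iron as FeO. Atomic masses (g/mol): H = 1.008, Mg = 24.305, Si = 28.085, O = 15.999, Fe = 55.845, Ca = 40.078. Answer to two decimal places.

34.52 wt%

Molar mass of (Mg0.08Fe0.92)5Ca2Si8O22(OH)2 = 0.40×24.305 + 4.60×55.845 + 2×40.078 + 8×28.085 + 24×15.999 + 2×1.008 = 957.437 g/mol.
Each formula unit contains 4.60 Fe, equivalent to 4.60/1 = 4.6000 mol FeO.
M(FeO) = 1×55.845 + 1×15.999 = 71.844 g/mol.
Mass of FeO per formula unit = 4.6000 × 71.844 = 330.482 g.
FeO wt% = 330.482 / 957.437 × 100 = 34.52%.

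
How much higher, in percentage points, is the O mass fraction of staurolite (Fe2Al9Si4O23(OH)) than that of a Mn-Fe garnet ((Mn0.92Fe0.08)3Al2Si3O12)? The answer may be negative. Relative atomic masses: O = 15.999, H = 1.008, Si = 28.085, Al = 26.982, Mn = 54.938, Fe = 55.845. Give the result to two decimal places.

6.31 percentage points

O in Fe2Al9Si4O23(OH): molar mass 851.852 g/mol; 24×15.999 = 383.976 g → 45.08 wt%.
O in (Mn0.92Fe0.08)3Al2Si3O12: molar mass 495.239 g/mol; 12×15.999 = 191.988 g → 38.77 wt%.
Difference = 45.08 − 38.77 = 6.31 percentage points.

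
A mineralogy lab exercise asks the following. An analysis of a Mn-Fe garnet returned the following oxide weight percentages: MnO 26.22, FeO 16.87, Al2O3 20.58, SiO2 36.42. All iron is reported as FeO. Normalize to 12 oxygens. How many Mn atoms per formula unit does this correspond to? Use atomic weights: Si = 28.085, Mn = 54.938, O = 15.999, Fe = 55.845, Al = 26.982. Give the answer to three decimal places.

1.831 Mn apfu

MnO: 26.22/70.937 = 0.36962 mol → 0.36962 mol Mn, 0.36962 mol O.
FeO: 16.87/71.844 = 0.23481 mol → 0.23481 mol Fe, 0.23481 mol O.
Al2O3: 20.58/101.961 = 0.20184 mol → 0.40368 mol Al, 0.60552 mol O.
SiO2: 36.42/60.083 = 0.60616 mol → 0.60616 mol Si, 1.21232 mol O.
Total oxygen = 2.42227 mol. Normalization factor = 12/2.42227 = 4.95403.
Mn per 12 O = 0.36962 × 4.95403 = 1.831.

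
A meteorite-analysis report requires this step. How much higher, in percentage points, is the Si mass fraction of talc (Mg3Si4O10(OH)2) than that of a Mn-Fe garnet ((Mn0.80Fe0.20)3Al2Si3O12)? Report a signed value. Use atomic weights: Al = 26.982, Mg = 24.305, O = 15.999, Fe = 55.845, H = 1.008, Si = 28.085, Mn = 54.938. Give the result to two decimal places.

12.62 percentage points

Si in Mg3Si4O10(OH)2: molar mass 379.259 g/mol; 4×28.085 = 112.340 g → 29.62 wt%.
Si in (Mn0.80Fe0.20)3Al2Si3O12: molar mass 495.565 g/mol; 3×28.085 = 84.255 g → 17.00 wt%.
Difference = 29.62 − 17.00 = 12.62 percentage points.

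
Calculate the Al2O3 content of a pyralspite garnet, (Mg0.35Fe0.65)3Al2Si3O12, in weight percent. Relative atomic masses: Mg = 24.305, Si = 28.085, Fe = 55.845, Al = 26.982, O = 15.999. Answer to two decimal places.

Formula mass = 464.625 g/mol.
2 Al → 1.0000 mol Al2O3 per formula unit; M(Al2O3) = 101.961, so Al2O3 mass = 101.961 g.
101.961/464.625 × 100 = 21.94 wt%.

21.94 wt%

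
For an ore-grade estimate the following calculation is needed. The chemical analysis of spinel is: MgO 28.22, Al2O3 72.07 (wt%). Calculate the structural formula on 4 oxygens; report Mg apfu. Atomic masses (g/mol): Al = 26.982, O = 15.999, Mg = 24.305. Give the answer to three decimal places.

MgO (M=40.304): mol = 0.70018; Mg = 0.70018, O = 0.70018.
Al2O3 (M=101.961): mol = 0.70684; Al = 1.41368, O = 2.12052.
ΣO = 2.82070; factor = 4/ΣO = 1.41809.
Mg apfu = 0.70018 × 1.41809 = 0.993.

0.993 Mg apfu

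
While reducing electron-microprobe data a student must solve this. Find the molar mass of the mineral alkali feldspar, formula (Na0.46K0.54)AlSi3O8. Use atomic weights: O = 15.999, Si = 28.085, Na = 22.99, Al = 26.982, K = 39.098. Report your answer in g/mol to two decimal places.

270.92 g/mol

Na: 0.46 × 22.99 = 10.5754
K: 0.54 × 39.098 = 21.1129
Al: 1 × 26.982 = 26.9820
Si: 3 × 28.085 = 84.2550
O: 8 × 15.999 = 127.9920
Summing the contributions gives the formula mass.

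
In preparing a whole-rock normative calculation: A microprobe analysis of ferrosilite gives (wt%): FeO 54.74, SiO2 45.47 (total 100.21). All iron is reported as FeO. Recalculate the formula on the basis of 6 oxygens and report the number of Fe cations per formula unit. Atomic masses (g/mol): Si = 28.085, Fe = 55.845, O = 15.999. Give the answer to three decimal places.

2.009 Fe apfu

FeO (M=71.844): mol = 0.76193; Fe = 0.76193, O = 0.76193.
SiO2 (M=60.083): mol = 0.75679; Si = 0.75679, O = 1.51358.
ΣO = 2.27551; factor = 6/ΣO = 2.63677.
Fe apfu = 0.76193 × 2.63677 = 2.009.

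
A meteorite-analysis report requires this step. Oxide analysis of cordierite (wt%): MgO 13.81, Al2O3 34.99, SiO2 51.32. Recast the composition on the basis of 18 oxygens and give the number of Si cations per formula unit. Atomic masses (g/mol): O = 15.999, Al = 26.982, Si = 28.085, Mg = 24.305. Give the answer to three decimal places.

MgO (M=40.304): mol = 0.34265; Mg = 0.34265, O = 0.34265.
Al2O3 (M=101.961): mol = 0.34317; Al = 0.68634, O = 1.02951.
SiO2 (M=60.083): mol = 0.85415; Si = 0.85415, O = 1.70830.
ΣO = 3.08046; factor = 18/ΣO = 5.84328.
Si apfu = 0.85415 × 5.84328 = 4.991.

4.991 Si apfu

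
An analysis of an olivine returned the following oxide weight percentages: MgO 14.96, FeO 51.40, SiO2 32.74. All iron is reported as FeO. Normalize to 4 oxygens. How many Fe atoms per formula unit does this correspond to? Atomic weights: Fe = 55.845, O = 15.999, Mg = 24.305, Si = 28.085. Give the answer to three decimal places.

1.315 Fe apfu

14.96 wt% MgO ÷ 40.304 g/mol = 0.37118 mol, giving 0.37118 Mg and 0.37118 O.
51.40 wt% FeO ÷ 71.844 g/mol = 0.71544 mol, giving 0.71544 Fe and 0.71544 O.
32.74 wt% SiO2 ÷ 60.083 g/mol = 0.54491 mol, giving 0.54491 Si and 1.08982 O.
Oxygen sums to 2.17644; scaling by 4/2.17644 = 1.83786 puts the formula on 4 O.
Fe: 0.71544 × 1.83786 = 1.315 atoms per formula unit.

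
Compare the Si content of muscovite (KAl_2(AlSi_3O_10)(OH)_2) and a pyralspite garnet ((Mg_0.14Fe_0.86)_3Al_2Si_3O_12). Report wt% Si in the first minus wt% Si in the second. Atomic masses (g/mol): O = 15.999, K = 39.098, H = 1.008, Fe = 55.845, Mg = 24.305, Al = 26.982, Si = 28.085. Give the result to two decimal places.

Si in KAl_2(AlSi_3O_10)(OH)_2: molar mass 398.303 g/mol; 3×28.085 = 84.255 g → 21.15 wt%.
Si in (Mg_0.14Fe_0.86)_3Al_2Si_3O_12: molar mass 484.495 g/mol; 3×28.085 = 84.255 g → 17.39 wt%.
Difference = 21.15 − 17.39 = 3.76 percentage points.

3.76 percentage points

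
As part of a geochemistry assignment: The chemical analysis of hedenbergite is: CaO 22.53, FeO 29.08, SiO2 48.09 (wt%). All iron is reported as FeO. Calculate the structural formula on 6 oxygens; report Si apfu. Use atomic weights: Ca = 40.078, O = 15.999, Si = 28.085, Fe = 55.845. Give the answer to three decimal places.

1.995 Si apfu

CaO (M=56.077): mol = 0.40177; Ca = 0.40177, O = 0.40177.
FeO (M=71.844): mol = 0.40477; Fe = 0.40477, O = 0.40477.
SiO2 (M=60.083): mol = 0.80039; Si = 0.80039, O = 1.60078.
ΣO = 2.40732; factor = 6/ΣO = 2.49240.
Si apfu = 0.80039 × 2.49240 = 1.995.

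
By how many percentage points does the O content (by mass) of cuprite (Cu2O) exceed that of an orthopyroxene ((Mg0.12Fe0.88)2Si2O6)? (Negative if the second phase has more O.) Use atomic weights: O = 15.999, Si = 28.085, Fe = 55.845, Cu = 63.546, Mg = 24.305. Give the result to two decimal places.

-26.28 percentage points

M(Cu2O) = 143.091 g/mol, so wt% O = 15.999/143.091 × 100 = 11.18%.
M((Mg0.12Fe0.88)2Si2O6) = 256.284 g/mol, so wt% O = 95.994/256.284 × 100 = 37.46%.
11.18 − 37.46 = -26.28 pp.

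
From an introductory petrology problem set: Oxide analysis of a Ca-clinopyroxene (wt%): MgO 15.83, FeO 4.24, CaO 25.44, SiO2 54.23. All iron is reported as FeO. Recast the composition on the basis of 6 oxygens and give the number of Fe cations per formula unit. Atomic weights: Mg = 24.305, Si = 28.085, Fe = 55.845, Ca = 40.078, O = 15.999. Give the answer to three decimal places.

15.83 wt% MgO ÷ 40.304 g/mol = 0.39276 mol, giving 0.39276 Mg and 0.39276 O.
4.24 wt% FeO ÷ 71.844 g/mol = 0.05902 mol, giving 0.05902 Fe and 0.05902 O.
25.44 wt% CaO ÷ 56.077 g/mol = 0.45366 mol, giving 0.45366 Ca and 0.45366 O.
54.23 wt% SiO2 ÷ 60.083 g/mol = 0.90258 mol, giving 0.90258 Si and 1.80516 O.
Oxygen sums to 2.71060; scaling by 6/2.71060 = 2.21353 puts the formula on 6 O.
Fe: 0.05902 × 2.21353 = 0.131 atoms per formula unit.

0.131 Fe apfu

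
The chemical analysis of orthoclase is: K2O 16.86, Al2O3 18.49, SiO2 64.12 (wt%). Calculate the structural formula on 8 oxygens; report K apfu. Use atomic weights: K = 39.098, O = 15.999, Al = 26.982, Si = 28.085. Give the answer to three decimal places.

16.86 wt% K2O ÷ 94.195 g/mol = 0.17899 mol, giving 0.35798 K and 0.17899 O.
18.49 wt% Al2O3 ÷ 101.961 g/mol = 0.18134 mol, giving 0.36268 Al and 0.54402 O.
64.12 wt% SiO2 ÷ 60.083 g/mol = 1.06719 mol, giving 1.06719 Si and 2.13438 O.
Oxygen sums to 2.85739; scaling by 8/2.85739 = 2.79976 puts the formula on 8 O.
K: 0.35798 × 2.79976 = 1.002 atoms per formula unit.

1.002 K apfu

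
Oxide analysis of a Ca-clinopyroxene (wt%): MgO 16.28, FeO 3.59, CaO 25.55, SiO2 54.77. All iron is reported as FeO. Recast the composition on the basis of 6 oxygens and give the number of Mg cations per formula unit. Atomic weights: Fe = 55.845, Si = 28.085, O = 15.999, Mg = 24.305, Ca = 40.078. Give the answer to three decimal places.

0.887 Mg apfu

MgO (M=40.304): mol = 0.40393; Mg = 0.40393, O = 0.40393.
FeO (M=71.844): mol = 0.04997; Fe = 0.04997, O = 0.04997.
CaO (M=56.077): mol = 0.45562; Ca = 0.45562, O = 0.45562.
SiO2 (M=60.083): mol = 0.91157; Si = 0.91157, O = 1.82314.
ΣO = 2.73266; factor = 6/ΣO = 2.19566.
Mg apfu = 0.40393 × 2.19566 = 0.887.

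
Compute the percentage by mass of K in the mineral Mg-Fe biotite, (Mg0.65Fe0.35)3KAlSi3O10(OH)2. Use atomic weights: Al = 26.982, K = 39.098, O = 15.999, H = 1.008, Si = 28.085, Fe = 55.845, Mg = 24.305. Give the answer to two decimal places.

Molar mass of (Mg0.65Fe0.35)3KAlSi3O10(OH)2: 1.95*24.305 + 1.05*55.845 + 1*39.098 + 1*26.982 + 3*28.085 + 12*15.999 + 2*1.008 = 450.371 g/mol.
Mass of K per formula unit: 1 × 39.098 = 39.098 g.
Weight fraction K = 39.098 / 450.371 = 0.0868.

8.68 wt%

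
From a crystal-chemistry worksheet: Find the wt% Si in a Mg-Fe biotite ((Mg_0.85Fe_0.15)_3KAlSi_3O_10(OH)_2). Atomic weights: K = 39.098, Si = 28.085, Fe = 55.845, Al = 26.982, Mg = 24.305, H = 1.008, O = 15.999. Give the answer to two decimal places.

M((Mg_0.85Fe_0.15)_3KAlSi_3O_10(OH)_2) = 431.447 g/mol.
Si contributes 3 × 28.085 = 84.255 g per mole.
84.255/431.447 = 0.1953 → 19.53%.

19.53 wt%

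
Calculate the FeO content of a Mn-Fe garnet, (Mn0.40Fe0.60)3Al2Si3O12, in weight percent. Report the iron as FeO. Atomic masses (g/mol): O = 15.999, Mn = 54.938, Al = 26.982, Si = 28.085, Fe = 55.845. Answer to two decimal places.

M((Mn0.40Fe0.60)3Al2Si3O12) = 496.654 g/mol; M(FeO) = 71.844 g/mol.
Moles FeO per formula unit = 1.80 Fe ÷ 1 = 1.8000.
FeO fraction = (1.8000 × 71.844) / 496.654 = 129.319/496.654 = 0.2604.

26.04 wt%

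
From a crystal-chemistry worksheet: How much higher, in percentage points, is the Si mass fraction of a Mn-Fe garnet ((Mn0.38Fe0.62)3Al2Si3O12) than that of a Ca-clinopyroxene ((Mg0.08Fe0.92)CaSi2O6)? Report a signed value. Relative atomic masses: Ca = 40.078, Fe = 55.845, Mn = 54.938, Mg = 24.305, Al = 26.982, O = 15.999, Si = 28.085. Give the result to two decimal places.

-5.91 percentage points

First mineral: 84.255 g Si in 496.708 g formula = 16.96 wt% Si.
Second mineral: 56.170 g Si in 245.564 g formula = 22.87 wt% Si.
16.96% − 22.87% gives a difference of -5.91 percentage points.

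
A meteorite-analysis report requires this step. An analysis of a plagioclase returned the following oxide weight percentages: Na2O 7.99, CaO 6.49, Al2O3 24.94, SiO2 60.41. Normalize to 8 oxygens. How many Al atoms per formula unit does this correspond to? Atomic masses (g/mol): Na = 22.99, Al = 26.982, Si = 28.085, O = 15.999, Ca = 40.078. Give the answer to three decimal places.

Na2O (M=61.979): mol = 0.12891; Na = 0.25782, O = 0.12891.
CaO (M=56.077): mol = 0.11573; Ca = 0.11573, O = 0.11573.
Al2O3 (M=101.961): mol = 0.24460; Al = 0.48920, O = 0.73380.
SiO2 (M=60.083): mol = 1.00544; Si = 1.00544, O = 2.01088.
ΣO = 2.98932; factor = 8/ΣO = 2.67619.
Al apfu = 0.48920 × 2.67619 = 1.309.

1.309 Al apfu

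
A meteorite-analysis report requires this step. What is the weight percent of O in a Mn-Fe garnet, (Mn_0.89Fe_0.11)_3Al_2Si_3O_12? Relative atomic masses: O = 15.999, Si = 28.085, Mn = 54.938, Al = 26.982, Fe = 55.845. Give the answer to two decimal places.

M((Mn_0.89Fe_0.11)_3Al_2Si_3O_12) = 495.320 g/mol.
O contributes 12 × 15.999 = 191.988 g per mole.
191.988/495.320 = 0.3876 → 38.76%.

38.76 wt%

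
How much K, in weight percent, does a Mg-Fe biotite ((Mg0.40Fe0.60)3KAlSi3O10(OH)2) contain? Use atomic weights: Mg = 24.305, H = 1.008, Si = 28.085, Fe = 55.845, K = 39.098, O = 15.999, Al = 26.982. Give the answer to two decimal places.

M((Mg0.40Fe0.60)3KAlSi3O10(OH)2) = 474.026 g/mol.
K contributes 1 × 39.098 = 39.098 g per mole.
39.098/474.026 = 0.0825 → 8.25%.

8.25 weight percent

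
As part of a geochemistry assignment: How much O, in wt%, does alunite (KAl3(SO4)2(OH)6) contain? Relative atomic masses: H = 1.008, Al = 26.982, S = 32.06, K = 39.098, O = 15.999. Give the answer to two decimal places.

54.08 wt%

Molar mass of KAl3(SO4)2(OH)6: 1×39.098 + 3×26.982 + 2×32.06 + 14×15.999 + 6×1.008 = 414.198 g/mol.
Mass of O per formula unit: 14 × 15.999 = 223.986 g.
Weight fraction O = 223.986 / 414.198 = 0.5408.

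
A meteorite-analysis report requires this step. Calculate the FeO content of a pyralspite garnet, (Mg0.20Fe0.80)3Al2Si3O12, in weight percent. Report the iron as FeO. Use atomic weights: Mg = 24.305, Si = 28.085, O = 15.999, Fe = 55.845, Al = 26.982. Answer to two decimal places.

36.01 wt%

Molar mass of (Mg0.20Fe0.80)3Al2Si3O12 = 0.60*24.305 + 2.40*55.845 + 2*26.982 + 3*28.085 + 12*15.999 = 478.818 g/mol.
Each formula unit contains 2.40 Fe, equivalent to 2.40/1 = 2.4000 mol FeO.
M(FeO) = 1×55.845 + 1×15.999 = 71.844 g/mol.
Mass of FeO per formula unit = 2.4000 × 71.844 = 172.426 g.
FeO wt% = 172.426 / 478.818 × 100 = 36.01%.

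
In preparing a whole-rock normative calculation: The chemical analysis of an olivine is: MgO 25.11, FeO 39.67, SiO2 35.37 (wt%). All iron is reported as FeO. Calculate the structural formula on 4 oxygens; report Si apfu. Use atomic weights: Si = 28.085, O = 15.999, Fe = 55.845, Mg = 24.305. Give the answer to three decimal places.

1.001 Si apfu

25.11 wt% MgO ÷ 40.304 g/mol = 0.62302 mol, giving 0.62302 Mg and 0.62302 O.
39.67 wt% FeO ÷ 71.844 g/mol = 0.55217 mol, giving 0.55217 Fe and 0.55217 O.
35.37 wt% SiO2 ÷ 60.083 g/mol = 0.58869 mol, giving 0.58869 Si and 1.17738 O.
Oxygen sums to 2.35257; scaling by 4/2.35257 = 1.70027 puts the formula on 4 O.
Si: 0.58869 × 1.70027 = 1.001 atoms per formula unit.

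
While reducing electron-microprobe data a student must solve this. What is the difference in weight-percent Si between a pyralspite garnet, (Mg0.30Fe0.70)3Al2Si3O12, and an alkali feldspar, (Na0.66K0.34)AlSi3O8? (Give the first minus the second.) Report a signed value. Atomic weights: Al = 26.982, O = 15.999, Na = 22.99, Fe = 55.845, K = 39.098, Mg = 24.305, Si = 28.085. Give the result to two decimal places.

First mineral: 84.255 g Si in 469.356 g formula = 17.95 wt% Si.
Second mineral: 84.255 g Si in 267.696 g formula = 31.47 wt% Si.
17.95% − 31.47% gives a difference of -13.52 percentage points.

-13.52 percentage points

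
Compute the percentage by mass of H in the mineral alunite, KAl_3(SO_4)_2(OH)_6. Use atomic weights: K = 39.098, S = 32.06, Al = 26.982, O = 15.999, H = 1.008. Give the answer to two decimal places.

Molar mass of KAl_3(SO_4)_2(OH)_6: 1*39.098 + 3*26.982 + 2*32.06 + 14*15.999 + 6*1.008 = 414.198 g/mol.
Mass of H per formula unit: 6 × 1.008 = 6.048 g.
Weight fraction H = 6.048 / 414.198 = 0.0146.

1.46 mass %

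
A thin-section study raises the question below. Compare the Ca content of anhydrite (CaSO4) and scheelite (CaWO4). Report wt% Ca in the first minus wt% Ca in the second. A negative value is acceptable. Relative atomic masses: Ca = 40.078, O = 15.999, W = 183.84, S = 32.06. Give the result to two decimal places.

M(CaSO4) = 136.134 g/mol, so wt% Ca = 40.078/136.134 × 100 = 29.44%.
M(CaWO4) = 287.914 g/mol, so wt% Ca = 40.078/287.914 × 100 = 13.92%.
29.44 − 13.92 = 15.52 pp.

15.52 percentage points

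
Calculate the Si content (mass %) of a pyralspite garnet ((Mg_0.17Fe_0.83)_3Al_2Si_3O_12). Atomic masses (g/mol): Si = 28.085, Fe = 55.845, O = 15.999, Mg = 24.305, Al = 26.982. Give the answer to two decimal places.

Molar mass of (Mg_0.17Fe_0.83)_3Al_2Si_3O_12: 0.51·24.305 + 2.49·55.845 + 2·26.982 + 3·28.085 + 12·15.999 = 481.657 g/mol.
Mass of Si per formula unit: 3 × 28.085 = 84.255 g.
Weight fraction Si = 84.255 / 481.657 = 0.1749.

17.49 mass %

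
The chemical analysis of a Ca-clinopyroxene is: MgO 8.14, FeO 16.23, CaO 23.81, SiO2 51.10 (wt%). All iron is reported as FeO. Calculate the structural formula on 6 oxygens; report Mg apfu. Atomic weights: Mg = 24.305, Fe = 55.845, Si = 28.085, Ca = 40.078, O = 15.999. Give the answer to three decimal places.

0.475 Mg apfu

MgO (M=40.304): mol = 0.20197; Mg = 0.20197, O = 0.20197.
FeO (M=71.844): mol = 0.22591; Fe = 0.22591, O = 0.22591.
CaO (M=56.077): mol = 0.42459; Ca = 0.42459, O = 0.42459.
SiO2 (M=60.083): mol = 0.85049; Si = 0.85049, O = 1.70098.
ΣO = 2.55345; factor = 6/ΣO = 2.34976.
Mg apfu = 0.20197 × 2.34976 = 0.475.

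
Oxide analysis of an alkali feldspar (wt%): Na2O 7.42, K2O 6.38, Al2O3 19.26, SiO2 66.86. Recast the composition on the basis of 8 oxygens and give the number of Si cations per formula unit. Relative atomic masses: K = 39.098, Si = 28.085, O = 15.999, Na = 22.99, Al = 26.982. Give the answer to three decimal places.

2.988 Si apfu

7.42 wt% Na2O ÷ 61.979 g/mol = 0.11972 mol, giving 0.23944 Na and 0.11972 O.
6.38 wt% K2O ÷ 94.195 g/mol = 0.06773 mol, giving 0.13546 K and 0.06773 O.
19.26 wt% Al2O3 ÷ 101.961 g/mol = 0.18890 mol, giving 0.37780 Al and 0.56670 O.
66.86 wt% SiO2 ÷ 60.083 g/mol = 1.11279 mol, giving 1.11279 Si and 2.22558 O.
Oxygen sums to 2.97973; scaling by 8/2.97973 = 2.68481 puts the formula on 8 O.
Si: 1.11279 × 2.68481 = 2.988 atoms per formula unit.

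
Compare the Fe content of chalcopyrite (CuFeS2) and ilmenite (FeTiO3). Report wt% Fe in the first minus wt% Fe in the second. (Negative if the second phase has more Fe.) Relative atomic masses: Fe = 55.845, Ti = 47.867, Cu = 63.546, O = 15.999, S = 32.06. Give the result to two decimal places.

First mineral: 55.845 g Fe in 183.511 g formula = 30.43 wt% Fe.
Second mineral: 55.845 g Fe in 151.709 g formula = 36.81 wt% Fe.
30.43% − 36.81% gives a difference of -6.38 percentage points.

-6.38 percentage points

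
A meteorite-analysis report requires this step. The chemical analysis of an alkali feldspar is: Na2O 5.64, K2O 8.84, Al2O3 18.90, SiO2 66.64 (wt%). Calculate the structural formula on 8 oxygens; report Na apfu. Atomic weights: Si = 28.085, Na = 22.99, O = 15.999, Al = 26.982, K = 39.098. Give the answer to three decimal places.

Na2O: 5.64/61.979 = 0.09100 mol → 0.18200 mol Na, 0.09100 mol O.
K2O: 8.84/94.195 = 0.09385 mol → 0.18770 mol K, 0.09385 mol O.
Al2O3: 18.90/101.961 = 0.18536 mol → 0.37072 mol Al, 0.55608 mol O.
SiO2: 66.64/60.083 = 1.10913 mol → 1.10913 mol Si, 2.21826 mol O.
Total oxygen = 2.95919 mol. Normalization factor = 8/2.95919 = 2.70344.
Na per 8 O = 0.18200 × 2.70344 = 0.492.

0.492 Na apfu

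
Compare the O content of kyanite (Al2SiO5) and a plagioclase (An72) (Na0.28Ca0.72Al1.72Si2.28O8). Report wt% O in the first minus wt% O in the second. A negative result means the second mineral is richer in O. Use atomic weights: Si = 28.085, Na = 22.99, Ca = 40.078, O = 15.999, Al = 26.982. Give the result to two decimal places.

2.61 percentage points

O in Al2SiO5: molar mass 162.044 g/mol; 5×15.999 = 79.995 g → 49.37 wt%.
O in Na0.28Ca0.72Al1.72Si2.28O8: molar mass 273.728 g/mol; 8×15.999 = 127.992 g → 46.76 wt%.
Difference = 49.37 − 46.76 = 2.61 percentage points.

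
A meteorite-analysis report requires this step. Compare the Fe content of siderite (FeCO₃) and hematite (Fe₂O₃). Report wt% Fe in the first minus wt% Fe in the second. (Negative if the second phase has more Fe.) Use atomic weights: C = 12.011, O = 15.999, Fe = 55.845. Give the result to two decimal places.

-21.74 percentage points

First mineral: 55.845 g Fe in 115.853 g formula = 48.20 wt% Fe.
Second mineral: 111.690 g Fe in 159.687 g formula = 69.94 wt% Fe.
48.20% − 69.94% gives a difference of -21.74 percentage points.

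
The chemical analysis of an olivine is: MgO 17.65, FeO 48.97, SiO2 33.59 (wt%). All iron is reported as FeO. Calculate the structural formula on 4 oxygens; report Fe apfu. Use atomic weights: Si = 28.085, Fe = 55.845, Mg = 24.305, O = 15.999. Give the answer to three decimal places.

1.218 Fe apfu

17.65 wt% MgO ÷ 40.304 g/mol = 0.43792 mol, giving 0.43792 Mg and 0.43792 O.
48.97 wt% FeO ÷ 71.844 g/mol = 0.68162 mol, giving 0.68162 Fe and 0.68162 O.
33.59 wt% SiO2 ÷ 60.083 g/mol = 0.55906 mol, giving 0.55906 Si and 1.11812 O.
Oxygen sums to 2.23766; scaling by 4/2.23766 = 1.78758 puts the formula on 4 O.
Fe: 0.68162 × 1.78758 = 1.218 atoms per formula unit.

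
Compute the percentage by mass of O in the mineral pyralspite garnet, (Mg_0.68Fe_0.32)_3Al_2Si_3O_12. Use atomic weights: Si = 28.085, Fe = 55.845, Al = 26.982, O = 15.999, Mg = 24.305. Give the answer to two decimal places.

44.30 mass %

M((Mg_0.68Fe_0.32)_3Al_2Si_3O_12) = 433.400 g/mol.
O contributes 12 × 15.999 = 191.988 g per mole.
191.988/433.400 = 0.4430 → 44.30%.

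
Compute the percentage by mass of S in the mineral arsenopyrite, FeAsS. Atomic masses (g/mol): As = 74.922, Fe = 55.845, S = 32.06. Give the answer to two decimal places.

19.69 weight percent

M(FeAsS) = 162.827 g/mol.
S contributes 1 × 32.06 = 32.060 g per mole.
32.060/162.827 = 0.1969 → 19.69%.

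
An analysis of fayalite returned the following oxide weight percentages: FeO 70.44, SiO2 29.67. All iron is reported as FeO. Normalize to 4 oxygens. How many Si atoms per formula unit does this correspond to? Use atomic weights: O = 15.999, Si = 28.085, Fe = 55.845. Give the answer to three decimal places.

FeO (M=71.844): mol = 0.98046; Fe = 0.98046, O = 0.98046.
SiO2 (M=60.083): mol = 0.49382; Si = 0.49382, O = 0.98764.
ΣO = 1.96810; factor = 4/ΣO = 2.03242.
Si apfu = 0.49382 × 2.03242 = 1.004.

1.004 Si apfu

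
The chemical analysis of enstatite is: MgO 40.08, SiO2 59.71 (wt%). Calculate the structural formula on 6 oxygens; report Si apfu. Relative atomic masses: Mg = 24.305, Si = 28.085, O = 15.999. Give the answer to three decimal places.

2.000 Si apfu

MgO (M=40.304): mol = 0.99444; Mg = 0.99444, O = 0.99444.
SiO2 (M=60.083): mol = 0.99379; Si = 0.99379, O = 1.98758.
ΣO = 2.98202; factor = 6/ΣO = 2.01206.
Si apfu = 0.99379 × 2.01206 = 2.000.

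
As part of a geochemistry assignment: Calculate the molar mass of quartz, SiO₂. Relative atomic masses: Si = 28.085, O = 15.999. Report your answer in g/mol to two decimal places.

M = 1(28.085) + 2(15.999)

60.08 g/mol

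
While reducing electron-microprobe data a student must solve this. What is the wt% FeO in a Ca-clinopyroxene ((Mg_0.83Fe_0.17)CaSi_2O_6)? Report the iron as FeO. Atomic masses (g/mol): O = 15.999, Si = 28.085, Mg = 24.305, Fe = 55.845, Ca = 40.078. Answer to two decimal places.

M((Mg_0.83Fe_0.17)CaSi_2O_6) = 221.909 g/mol; M(FeO) = 71.844 g/mol.
Moles FeO per formula unit = 0.17 Fe ÷ 1 = 0.1700.
FeO fraction = (0.1700 × 71.844) / 221.909 = 12.213/221.909 = 0.0550.

5.50 wt%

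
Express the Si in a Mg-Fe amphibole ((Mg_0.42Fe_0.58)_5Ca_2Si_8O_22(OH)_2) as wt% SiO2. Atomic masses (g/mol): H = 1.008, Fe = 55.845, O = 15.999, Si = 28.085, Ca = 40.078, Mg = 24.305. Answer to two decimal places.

53.18 wt%

Molar mass of (Mg_0.42Fe_0.58)_5Ca_2Si_8O_22(OH)_2 = 2.10*24.305 + 2.90*55.845 + 2*40.078 + 8*28.085 + 24*15.999 + 2*1.008 = 903.819 g/mol.
Each formula unit contains 8 Si, equivalent to 8/1 = 8.0000 mol SiO2.
M(SiO2) = 1×28.085 + 2×15.999 = 60.083 g/mol.
Mass of SiO2 per formula unit = 8.0000 × 60.083 = 480.664 g.
SiO2 wt% = 480.664 / 903.819 × 100 = 53.18%.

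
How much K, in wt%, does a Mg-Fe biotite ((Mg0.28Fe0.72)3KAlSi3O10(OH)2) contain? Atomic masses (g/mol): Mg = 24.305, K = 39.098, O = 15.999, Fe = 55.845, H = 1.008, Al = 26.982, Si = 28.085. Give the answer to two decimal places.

8.06 wt%

Molar mass of (Mg0.28Fe0.72)3KAlSi3O10(OH)2: 0.84·24.305 + 2.16·55.845 + 1·39.098 + 1·26.982 + 3·28.085 + 12·15.999 + 2·1.008 = 485.380 g/mol.
Mass of K per formula unit: 1 × 39.098 = 39.098 g.
Weight fraction K = 39.098 / 485.380 = 0.0806.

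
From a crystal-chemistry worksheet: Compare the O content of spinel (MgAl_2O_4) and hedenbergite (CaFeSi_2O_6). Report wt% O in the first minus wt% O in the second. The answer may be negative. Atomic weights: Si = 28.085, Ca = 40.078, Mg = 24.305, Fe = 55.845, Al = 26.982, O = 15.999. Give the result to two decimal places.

6.29 percentage points

O in MgAl_2O_4: molar mass 142.265 g/mol; 4×15.999 = 63.996 g → 44.98 wt%.
O in CaFeSi_2O_6: molar mass 248.087 g/mol; 6×15.999 = 95.994 g → 38.69 wt%.
Difference = 44.98 − 38.69 = 6.29 percentage points.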